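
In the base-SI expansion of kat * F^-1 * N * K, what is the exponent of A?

kat = mol/s = s⁻¹·mol (catalytic activity).
F = C/V (capacitance = charge per voltage),
    = A·s/(kg·m²·s⁻³·A⁻¹) (substituting C and V),
    = kg⁻¹·m⁻²·s⁴·A².
So F⁻¹ = kg·m²·s⁻⁴·A⁻².
N = kg·m/s² = kg·m·s⁻² (force = mass × acceleration).
Combining: kat·F⁻¹·N·K = (s⁻¹·mol) · (kg·m²·s⁻⁴·A⁻²) · (kg·m·s⁻²) · K = kg²·m³·s⁻⁷·A⁻²·K·mol.
The exponent of A is -2.

-2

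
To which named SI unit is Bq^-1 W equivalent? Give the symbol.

J

Bq = s⁻¹.
So Bq⁻¹ = s.
W = kg·m²·s⁻³.
Combining: Bq⁻¹·W = s · (kg·m²·s⁻³) = kg·m²·s⁻².
kg·m²·s⁻² is the base-SI form of the joule.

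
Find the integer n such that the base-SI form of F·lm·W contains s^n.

F = C/V (capacitance = charge per voltage),
    = A·s/(kg·m²·s⁻³·A⁻¹) (substituting C and V),
    = kg⁻¹·m⁻²·s⁴·A².
lm = cd·sr = cd (luminous flux; sr is dimensionless).
W = J/s (power = energy per time),
    = kg·m²·s⁻³.
Combining: F·lm·W = (kg⁻¹·m⁻²·s⁴·A²) · cd · (kg·m²·s⁻³) = s·A²·cd.
The exponent of s is 1.

1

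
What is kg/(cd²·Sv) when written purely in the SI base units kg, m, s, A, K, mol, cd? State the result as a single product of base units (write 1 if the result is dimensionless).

kg·m⁻²·s²·cd⁻²

Sv = J/kg (equivalent dose = energy per mass),
    = m²·s⁻².
So Sv⁻¹ = m⁻²·s².
Combining: kg·cd⁻²·Sv⁻¹ = kg · cd⁻² · (m⁻²·s²) = kg·m⁻²·s²·cd⁻².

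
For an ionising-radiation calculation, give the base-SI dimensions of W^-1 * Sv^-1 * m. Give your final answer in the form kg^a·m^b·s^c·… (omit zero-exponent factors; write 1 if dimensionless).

kg⁻¹·m⁻³·s⁵

W = kg·m²·s⁻³.
So W⁻¹ = kg⁻¹·m⁻²·s³.
Sv = m²·s⁻².
So Sv⁻¹ = m⁻²·s².
Combining: W⁻¹·Sv⁻¹·m = (kg⁻¹·m⁻²·s³) · (m⁻²·s²) · m = kg⁻¹·m⁻³·s⁵.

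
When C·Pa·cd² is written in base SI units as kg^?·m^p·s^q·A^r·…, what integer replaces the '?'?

C = s·A.
Pa = kg·m⁻¹·s⁻².
Combining: C·Pa·cd² = (s·A) · (kg·m⁻¹·s⁻²) · cd² = kg·m⁻¹·s⁻¹·A·cd².
The exponent of kg is 1.

1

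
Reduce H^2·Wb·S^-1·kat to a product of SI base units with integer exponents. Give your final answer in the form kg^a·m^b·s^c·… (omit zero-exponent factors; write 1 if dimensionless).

kg⁴·m⁸·s⁻¹⁰·A⁻⁷·mol

H = kg·m²·s⁻²·A⁻².
So H² = kg²·m⁴·s⁻⁴·A⁻⁴.
Wb = kg·m²·s⁻²·A⁻¹.
S = kg⁻¹·m⁻²·s³·A².
So S⁻¹ = kg·m²·s⁻³·A⁻².
kat = s⁻¹·mol.
Combining: H²·Wb·S⁻¹·kat = (kg²·m⁴·s⁻⁴·A⁻⁴) · (kg·m²·s⁻²·A⁻¹) · (kg·m²·s⁻³·A⁻²) · (s⁻¹·mol) = kg⁴·m⁸·s⁻¹⁰·A⁻⁷·mol.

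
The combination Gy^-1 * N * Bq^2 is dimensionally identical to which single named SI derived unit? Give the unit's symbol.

Gy = J/kg (absorbed dose = energy per mass),
    = m²·s⁻².
So Gy⁻¹ = m⁻²·s².
N = kg·m/s² = kg·m·s⁻² (force = mass × acceleration).
Bq = 1/s = s⁻¹ (activity is decays per second).
So Bq² = s⁻².
Combining: Gy⁻¹·N·Bq² = (m⁻²·s²) · (kg·m·s⁻²) · s⁻² = kg·m⁻¹·s⁻².
kg·m⁻¹·s⁻² is the base-SI form of the pascal.

Pa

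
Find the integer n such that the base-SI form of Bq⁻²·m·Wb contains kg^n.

1

Bq = 1/s = s⁻¹ (activity is decays per second).
So Bq⁻² = s².
Wb = V·s (flux: a volt is a weber per second),
    = kg·m²·s⁻²·A⁻¹.
Combining: Bq⁻²·m·Wb = s² · m · (kg·m²·s⁻²·A⁻¹) = kg·m³·A⁻¹.
The exponent of kg is 1.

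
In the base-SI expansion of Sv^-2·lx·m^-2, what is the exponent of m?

Sv = m²·s⁻².
So Sv⁻² = m⁻⁴·s⁴.
lx = m⁻²·cd.
Combining: Sv⁻²·lx·m⁻² = (m⁻⁴·s⁴) · (m⁻²·cd) · m⁻² = m⁻⁸·s⁴·cd.
The exponent of m is -8.

-8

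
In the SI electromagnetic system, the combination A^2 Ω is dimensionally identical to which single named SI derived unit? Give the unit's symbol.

W

Ω = kg·m²·s⁻³·A⁻².
Combining: A²·Ω = A² · (kg·m²·s⁻³·A⁻²) = kg·m²·s⁻³.
kg·m²·s⁻³ is the base-SI form of the watt.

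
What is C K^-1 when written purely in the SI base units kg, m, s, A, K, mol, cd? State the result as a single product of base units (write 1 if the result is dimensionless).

s·A·K⁻¹

C = A·s = s·A (charge = current × time).
Combining: C·K⁻¹ = (s·A) · K⁻¹ = s·A·K⁻¹.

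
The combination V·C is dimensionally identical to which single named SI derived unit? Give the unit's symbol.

J

V = W/A (potential = power per current),
    = kg·m²·s⁻³·A⁻¹.
C = A·s = s·A (charge = current × time).
Combining: V·C = (kg·m²·s⁻³·A⁻¹) · (s·A) = kg·m²·s⁻².
kg·m²·s⁻² is the base-SI form of the joule.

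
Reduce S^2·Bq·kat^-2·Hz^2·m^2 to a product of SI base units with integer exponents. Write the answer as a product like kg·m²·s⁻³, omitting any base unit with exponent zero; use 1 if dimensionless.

S = 1/Ω (conductance is reciprocal resistance),
    = kg⁻¹·m⁻²·s³·A².
So S² = kg⁻²·m⁻⁴·s⁶·A⁴.
Bq = 1/s = s⁻¹ (activity is decays per second).
kat = mol/s = s⁻¹·mol (catalytic activity).
So kat⁻² = s²·mol⁻².
Hz = 1/s = s⁻¹ (frequency is cycles per second).
So Hz² = s⁻².
Combining: S²·Bq·kat⁻²·Hz²·m² = (kg⁻²·m⁻⁴·s⁶·A⁴) · s⁻¹ · (s²·mol⁻²) · s⁻² · m² = kg⁻²·m⁻²·s⁵·A⁴·mol⁻².

kg⁻²·m⁻²·s⁵·A⁴·mol⁻²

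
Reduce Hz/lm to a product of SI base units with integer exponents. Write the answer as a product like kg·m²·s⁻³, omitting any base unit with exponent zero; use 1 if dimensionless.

Hz = s⁻¹.
lm = cd.
So lm⁻¹ = cd⁻¹.
Combining: Hz·lm⁻¹ = s⁻¹ · cd⁻¹ = s⁻¹·cd⁻¹.

s⁻¹·cd⁻¹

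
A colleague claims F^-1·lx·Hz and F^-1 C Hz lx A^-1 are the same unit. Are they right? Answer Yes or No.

Left side:
  F = C/V (capacitance = charge per voltage),
      = A·s/(kg·m²·s⁻³·A⁻¹) (substituting C and V),
      = kg⁻¹·m⁻²·s⁴·A².
  So F⁻¹ = kg·m²·s⁻⁴·A⁻².
  lx = lm/m² (illuminance = luminous flux per area),
      = m⁻²·cd.
  Hz = 1/s = s⁻¹ (frequency is cycles per second).
  Combining: F⁻¹·lx·Hz = (kg·m²·s⁻⁴·A⁻²) · (m⁻²·cd) · s⁻¹ = kg·s⁻⁵·A⁻²·cd.
Right side:
  F = C/V (capacitance = charge per voltage),
      = A·s/(kg·m²·s⁻³·A⁻¹) (substituting C and V),
      = kg⁻¹·m⁻²·s⁴·A².
  So F⁻¹ = kg·m²·s⁻⁴·A⁻².
  C = A·s = s·A (charge = current × time).
  Hz = 1/s = s⁻¹ (frequency is cycles per second).
  lx = lm/m² (illuminance = luminous flux per area),
      = m⁻²·cd.
  Combining: F⁻¹·C·Hz·lx·A⁻¹ = (kg·m²·s⁻⁴·A⁻²) · (s·A) · s⁻¹ · (m⁻²·cd) · A⁻¹ = kg·s⁻⁴·A⁻²·cd.
Left is kg·s⁻⁵·A⁻²·cd; right is kg·s⁻⁴·A⁻²·cd — different.

No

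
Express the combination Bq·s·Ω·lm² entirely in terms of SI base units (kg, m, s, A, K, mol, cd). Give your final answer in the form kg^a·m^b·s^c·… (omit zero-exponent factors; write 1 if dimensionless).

kg·m²·s⁻³·A⁻²·cd²

Bq = 1/s = s⁻¹ (activity is decays per second).
Ω = V/A (resistance = voltage per current),
    = kg·m²·s⁻³·A⁻².
lm = cd·sr = cd (luminous flux; sr is dimensionless).
So lm² = cd².
Combining: Bq·s·Ω·lm² = s⁻¹ · s · (kg·m²·s⁻³·A⁻²) · cd² = kg·m²·s⁻³·A⁻²·cd².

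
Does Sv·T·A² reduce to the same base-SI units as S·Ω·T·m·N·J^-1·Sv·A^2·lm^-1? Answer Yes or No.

Left side:
  Sv = m²·s⁻².
  T = kg·s⁻²·A⁻¹.
  Combining: Sv·T·A² = (m²·s⁻²) · (kg·s⁻²·A⁻¹) · A² = kg·m²·s⁻⁴·A.
Right side:
  S = 1/Ω (conductance is reciprocal resistance),
      = kg⁻¹·m⁻²·s³·A².
  Ω = V/A (resistance = voltage per current),
      = kg·m²·s⁻³·A⁻².
  T = Wb/m² (flux density = flux per area),
      = kg·s⁻²·A⁻¹.
  N = kg·m/s² = kg·m·s⁻² (force = mass × acceleration).
  J = N·m (work = force × distance),
      = kg·m²·s⁻².
  So J⁻¹ = kg⁻¹·m⁻²·s².
  Sv = J/kg (equivalent dose = energy per mass),
      = m²·s⁻².
  lm = cd·sr = cd (luminous flux; sr is dimensionless).
  So lm⁻¹ = cd⁻¹.
  Combining: S·Ω·T·m·N·J⁻¹·Sv·A²·lm⁻¹ = (kg⁻¹·m⁻²·s³·A²) · (kg·m²·s⁻³·A⁻²) · (kg·s⁻²·A⁻¹) · m · (kg·m·s⁻²) · (kg⁻¹·m⁻²·s²) · (m²·s⁻²) · A² · cd⁻¹ = kg·m²·s⁻⁴·A·cd⁻¹.
Left is kg·m²·s⁻⁴·A; right is kg·m²·s⁻⁴·A·cd⁻¹ — different.

No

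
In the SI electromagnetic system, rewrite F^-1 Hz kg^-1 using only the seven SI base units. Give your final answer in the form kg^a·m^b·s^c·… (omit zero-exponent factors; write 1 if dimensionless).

m²·s⁻⁵·A⁻²

F = kg⁻¹·m⁻²·s⁴·A².
So F⁻¹ = kg·m²·s⁻⁴·A⁻².
Hz = s⁻¹.
Combining: F⁻¹·Hz·kg⁻¹ = (kg·m²·s⁻⁴·A⁻²) · s⁻¹ · kg⁻¹ = m²·s⁻⁵·A⁻².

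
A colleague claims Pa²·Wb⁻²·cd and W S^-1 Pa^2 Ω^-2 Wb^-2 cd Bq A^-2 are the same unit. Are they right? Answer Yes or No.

Left side:
  Pa = N/m² (pressure = force per area),
      = kg·m⁻¹·s⁻².
  So Pa² = kg²·m⁻²·s⁻⁴.
  Wb = V·s (flux: a volt is a weber per second),
      = kg·m²·s⁻²·A⁻¹.
  So Wb⁻² = kg⁻²·m⁻⁴·s⁴·A².
  Combining: Pa²·Wb⁻²·cd = (kg²·m⁻²·s⁻⁴) · (kg⁻²·m⁻⁴·s⁴·A²) · cd = m⁻⁶·A²·cd.
Right side:
  W = J/s (power = energy per time),
      = kg·m²·s⁻³.
  S = 1/Ω (conductance is reciprocal resistance),
      = kg⁻¹·m⁻²·s³·A².
  So S⁻¹ = kg·m²·s⁻³·A⁻².
  Pa = N/m² (pressure = force per area),
      = kg·m⁻¹·s⁻².
  So Pa² = kg²·m⁻²·s⁻⁴.
  Ω = V/A (resistance = voltage per current),
      = kg·m²·s⁻³·A⁻².
  So Ω⁻² = kg⁻²·m⁻⁴·s⁶·A⁴.
  Wb = V·s (flux: a volt is a weber per second),
      = kg·m²·s⁻²·A⁻¹.
  So Wb⁻² = kg⁻²·m⁻⁴·s⁴·A².
  Bq = 1/s = s⁻¹ (activity is decays per second).
  Combining: W·S⁻¹·Pa²·Ω⁻²·Wb⁻²·cd·Bq·A⁻² = (kg·m²·s⁻³) · (kg·m²·s⁻³·A⁻²) · (kg²·m⁻²·s⁻⁴) · (kg⁻²·m⁻⁴·s⁶·A⁴) · (kg⁻²·m⁻⁴·s⁴·A²) · cd · s⁻¹ · A⁻² = m⁻⁶·s⁻¹·A²·cd.
Left is m⁻⁶·A²·cd; right is m⁻⁶·s⁻¹·A²·cd — different.

No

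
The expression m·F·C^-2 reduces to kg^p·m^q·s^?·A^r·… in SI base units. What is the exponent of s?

F = kg⁻¹·m⁻²·s⁴·A².
C = s·A.
So C⁻² = s⁻²·A⁻².
Combining: m·F·C⁻² = m · (kg⁻¹·m⁻²·s⁴·A²) · (s⁻²·A⁻²) = kg⁻¹·m⁻¹·s².
The exponent of s is 2.

2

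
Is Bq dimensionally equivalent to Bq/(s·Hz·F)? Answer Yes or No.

No

Left side:
  Bq = s⁻¹.
Right side:
  Bq = 1/s = s⁻¹ (activity is decays per second).
  Hz = 1/s = s⁻¹ (frequency is cycles per second).
  So Hz⁻¹ = s.
  F = C/V (capacitance = charge per voltage),
      = A·s/(kg·m²·s⁻³·A⁻¹) (substituting C and V),
      = kg⁻¹·m⁻²·s⁴·A².
  So F⁻¹ = kg·m²·s⁻⁴·A⁻².
  Combining: Bq·s⁻¹·Hz⁻¹·F⁻¹ = s⁻¹ · s⁻¹ · s · (kg·m²·s⁻⁴·A⁻²) = kg·m²·s⁻⁵·A⁻².
Left is s⁻¹; right is kg·m²·s⁻⁵·A⁻² — different.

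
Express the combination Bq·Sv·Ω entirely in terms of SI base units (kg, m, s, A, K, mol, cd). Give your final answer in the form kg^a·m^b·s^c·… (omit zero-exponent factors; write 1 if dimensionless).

kg·m⁴·s⁻⁶·A⁻²

Bq = 1/s = s⁻¹ (activity is decays per second).
Sv = J/kg (equivalent dose = energy per mass),
    = m²·s⁻².
Ω = V/A (resistance = voltage per current),
    = kg·m²·s⁻³·A⁻².
Combining: Bq·Sv·Ω = s⁻¹ · (m²·s⁻²) · (kg·m²·s⁻³·A⁻²) = kg·m⁴·s⁻⁶·A⁻².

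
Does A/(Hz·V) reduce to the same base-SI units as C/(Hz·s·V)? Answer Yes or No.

Yes

Left side:
  Hz = 1/s = s⁻¹ (frequency is cycles per second).
  So Hz⁻¹ = s.
  V = W/A (potential = power per current),
      = kg·m²·s⁻³·A⁻¹.
  So V⁻¹ = kg⁻¹·m⁻²·s³·A.
  Combining: A·Hz⁻¹·V⁻¹ = A · s · (kg⁻¹·m⁻²·s³·A) = kg⁻¹·m⁻²·s⁴·A².
Right side:
  C = A·s = s·A (charge = current × time).
  Hz = 1/s = s⁻¹ (frequency is cycles per second).
  So Hz⁻¹ = s.
  V = W/A (potential = power per current),
      = kg·m²·s⁻³·A⁻¹.
  So V⁻¹ = kg⁻¹·m⁻²·s³·A.
  Combining: C·Hz⁻¹·s⁻¹·V⁻¹ = (s·A) · s · s⁻¹ · (kg⁻¹·m⁻²·s³·A) = kg⁻¹·m⁻²·s⁴·A².
Both reduce to kg⁻¹·m⁻²·s⁴·A².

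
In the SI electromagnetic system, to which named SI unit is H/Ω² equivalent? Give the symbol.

Ω = V/A (resistance = voltage per current),
    = kg·m²·s⁻³·A⁻².
So Ω⁻² = kg⁻²·m⁻⁴·s⁶·A⁴.
H = Wb/A (inductance = flux per current),
    = kg·m²·s⁻²·A⁻².
Combining: Ω⁻²·H = (kg⁻²·m⁻⁴·s⁶·A⁴) · (kg·m²·s⁻²·A⁻²) = kg⁻¹·m⁻²·s⁴·A².
kg⁻¹·m⁻²·s⁴·A² is the base-SI form of the farad.

F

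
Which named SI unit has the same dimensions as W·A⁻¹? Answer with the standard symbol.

W = kg·m²·s⁻³.
Combining: W·A⁻¹ = (kg·m²·s⁻³) · A⁻¹ = kg·m²·s⁻³·A⁻¹.
kg·m²·s⁻³·A⁻¹ is the base-SI form of the volt.

V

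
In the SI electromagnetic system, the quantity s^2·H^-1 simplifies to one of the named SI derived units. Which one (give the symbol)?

F

H = Wb/A (inductance = flux per current),
    = kg·m²·s⁻²·A⁻².
So H⁻¹ = kg⁻¹·m⁻²·s²·A².
Combining: s²·H⁻¹ = s² · (kg⁻¹·m⁻²·s²·A²) = kg⁻¹·m⁻²·s⁴·A².
kg⁻¹·m⁻²·s⁴·A² is the base-SI form of the farad.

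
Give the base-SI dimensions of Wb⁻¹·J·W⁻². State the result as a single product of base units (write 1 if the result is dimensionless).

Wb = kg·m²·s⁻²·A⁻¹.
So Wb⁻¹ = kg⁻¹·m⁻²·s²·A.
J = kg·m²·s⁻².
W = kg·m²·s⁻³.
So W⁻² = kg⁻²·m⁻⁴·s⁶.
Combining: Wb⁻¹·J·W⁻² = (kg⁻¹·m⁻²·s²·A) · (kg·m²·s⁻²) · (kg⁻²·m⁻⁴·s⁶) = kg⁻²·m⁻⁴·s⁶·A.

kg⁻²·m⁻⁴·s⁶·A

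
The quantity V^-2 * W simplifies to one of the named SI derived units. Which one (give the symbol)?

S

V = W/A (potential = power per current),
    = kg·m²·s⁻³·A⁻¹.
So V⁻² = kg⁻²·m⁻⁴·s⁶·A².
W = J/s (power = energy per time),
    = kg·m²·s⁻³.
Combining: V⁻²·W = (kg⁻²·m⁻⁴·s⁶·A²) · (kg·m²·s⁻³) = kg⁻¹·m⁻²·s³·A².
kg⁻¹·m⁻²·s³·A² is the base-SI form of the siemens.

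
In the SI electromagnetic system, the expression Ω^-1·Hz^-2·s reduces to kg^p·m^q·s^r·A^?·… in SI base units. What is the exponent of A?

Ω = V/A (resistance = voltage per current),
    = kg·m²·s⁻³·A⁻².
So Ω⁻¹ = kg⁻¹·m⁻²·s³·A².
Hz = 1/s = s⁻¹ (frequency is cycles per second).
So Hz⁻² = s².
Combining: Ω⁻¹·Hz⁻²·s = (kg⁻¹·m⁻²·s³·A²) · s² · s = kg⁻¹·m⁻²·s⁶·A².
The exponent of A is 2.

2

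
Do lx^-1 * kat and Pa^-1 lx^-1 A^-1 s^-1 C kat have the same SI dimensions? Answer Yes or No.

No

Left side:
  lx = m⁻²·cd.
  So lx⁻¹ = m²·cd⁻¹.
  kat = s⁻¹·mol.
  Combining: lx⁻¹·kat = (m²·cd⁻¹) · (s⁻¹·mol) = m²·s⁻¹·mol·cd⁻¹.
Right side:
  Pa = N/m² (pressure = force per area),
      = kg·m⁻¹·s⁻².
  So Pa⁻¹ = kg⁻¹·m·s².
  lx = lm/m² (illuminance = luminous flux per area),
      = m⁻²·cd.
  So lx⁻¹ = m²·cd⁻¹.
  C = A·s = s·A (charge = current × time).
  kat = mol/s = s⁻¹·mol (catalytic activity).
  Combining: Pa⁻¹·lx⁻¹·A⁻¹·s⁻¹·C·kat = (kg⁻¹·m·s²) · (m²·cd⁻¹) · A⁻¹ · s⁻¹ · (s·A) · (s⁻¹·mol) = kg⁻¹·m³·s·mol·cd⁻¹.
Left is m²·s⁻¹·mol·cd⁻¹; right is kg⁻¹·m³·s·mol·cd⁻¹ — different.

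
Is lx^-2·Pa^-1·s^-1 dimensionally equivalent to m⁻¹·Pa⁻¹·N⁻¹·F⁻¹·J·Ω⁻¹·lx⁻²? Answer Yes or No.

Yes

Left side:
  lx = lm/m² (illuminance = luminous flux per area),
      = m⁻²·cd.
  So lx⁻² = m⁴·cd⁻².
  Pa = N/m² (pressure = force per area),
      = kg·m⁻¹·s⁻².
  So Pa⁻¹ = kg⁻¹·m·s².
  Combining: lx⁻²·Pa⁻¹·s⁻¹ = (m⁴·cd⁻²) · (kg⁻¹·m·s²) · s⁻¹ = kg⁻¹·m⁵·s·cd⁻².
Right side:
  Pa = kg·m⁻¹·s⁻².
  So Pa⁻¹ = kg⁻¹·m·s².
  N = kg·m·s⁻².
  So N⁻¹ = kg⁻¹·m⁻¹·s².
  F = kg⁻¹·m⁻²·s⁴·A².
  So F⁻¹ = kg·m²·s⁻⁴·A⁻².
  J = kg·m²·s⁻².
  Ω = kg·m²·s⁻³·A⁻².
  So Ω⁻¹ = kg⁻¹·m⁻²·s³·A².
  lx = m⁻²·cd.
  So lx⁻² = m⁴·cd⁻².
  Combining: m⁻¹·Pa⁻¹·N⁻¹·F⁻¹·J·Ω⁻¹·lx⁻² = m⁻¹ · (kg⁻¹·m·s²) · (kg⁻¹·m⁻¹·s²) · (kg·m²·s⁻⁴·A⁻²) · (kg·m²·s⁻²) · (kg⁻¹·m⁻²·s³·A²) · (m⁴·cd⁻²) = kg⁻¹·m⁵·s·cd⁻².
Both reduce to kg⁻¹·m⁵·s·cd⁻².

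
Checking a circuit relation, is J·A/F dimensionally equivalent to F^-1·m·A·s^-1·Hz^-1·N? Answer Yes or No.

Left side:
  F = C/V (capacitance = charge per voltage),
      = A·s/(kg·m²·s⁻³·A⁻¹) (substituting C and V),
      = kg⁻¹·m⁻²·s⁴·A².
  So F⁻¹ = kg·m²·s⁻⁴·A⁻².
  J = N·m (work = force × distance),
      = kg·m²·s⁻².
  Combining: F⁻¹·J·A = (kg·m²·s⁻⁴·A⁻²) · (kg·m²·s⁻²) · A = kg²·m⁴·s⁻⁶·A⁻¹.
Right side:
  F = C/V (capacitance = charge per voltage),
      = A·s/(kg·m²·s⁻³·A⁻¹) (substituting C and V),
      = kg⁻¹·m⁻²·s⁴·A².
  So F⁻¹ = kg·m²·s⁻⁴·A⁻².
  Hz = 1/s = s⁻¹ (frequency is cycles per second).
  So Hz⁻¹ = s.
  N = kg·m/s² = kg·m·s⁻² (force = mass × acceleration).
  Combining: F⁻¹·m·A·s⁻¹·Hz⁻¹·N = (kg·m²·s⁻⁴·A⁻²) · m · A · s⁻¹ · s · (kg·m·s⁻²) = kg²·m⁴·s⁻⁶·A⁻¹.
Both reduce to kg²·m⁴·s⁻⁶·A⁻¹.

Yes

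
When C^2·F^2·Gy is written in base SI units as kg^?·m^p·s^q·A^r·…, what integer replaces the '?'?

C = A·s = s·A (charge = current × time).
So C² = s²·A².
F = C/V (capacitance = charge per voltage),
    = A·s/(kg·m²·s⁻³·A⁻¹) (substituting C and V),
    = kg⁻¹·m⁻²·s⁴·A².
So F² = kg⁻²·m⁻⁴·s⁸·A⁴.
Gy = J/kg (absorbed dose = energy per mass),
    = m²·s⁻².
Combining: C²·F²·Gy = (s²·A²) · (kg⁻²·m⁻⁴·s⁸·A⁴) · (m²·s⁻²) = kg⁻²·m⁻²·s⁸·A⁶.
The exponent of kg is -2.

-2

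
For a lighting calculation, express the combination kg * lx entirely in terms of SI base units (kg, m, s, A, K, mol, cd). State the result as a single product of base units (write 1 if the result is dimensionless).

kg·m⁻²·cd

lx = lm/m² (illuminance = luminous flux per area),
    = m⁻²·cd.
Combining: kg·lx = kg · (m⁻²·cd) = kg·m⁻²·cd.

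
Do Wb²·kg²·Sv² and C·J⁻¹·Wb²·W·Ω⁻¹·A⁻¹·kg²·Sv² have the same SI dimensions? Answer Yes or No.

Left side:
  Wb = kg·m²·s⁻²·A⁻¹.
  So Wb² = kg²·m⁴·s⁻⁴·A⁻².
  Sv = m²·s⁻².
  So Sv² = m⁴·s⁻⁴.
  Combining: Wb²·kg²·Sv² = (kg²·m⁴·s⁻⁴·A⁻²) · kg² · (m⁴·s⁻⁴) = kg⁴·m⁸·s⁻⁸·A⁻².
Right side:
  C = s·A.
  J = kg·m²·s⁻².
  So J⁻¹ = kg⁻¹·m⁻²·s².
  Wb = kg·m²·s⁻²·A⁻¹.
  So Wb² = kg²·m⁴·s⁻⁴·A⁻².
  W = kg·m²·s⁻³.
  Ω = kg·m²·s⁻³·A⁻².
  So Ω⁻¹ = kg⁻¹·m⁻²·s³·A².
  Sv = m²·s⁻².
  So Sv² = m⁴·s⁻⁴.
  Combining: C·J⁻¹·Wb²·W·Ω⁻¹·A⁻¹·kg²·Sv² = (s·A) · (kg⁻¹·m⁻²·s²) · (kg²·m⁴·s⁻⁴·A⁻²) · (kg·m²·s⁻³) · (kg⁻¹·m⁻²·s³·A²) · A⁻¹ · kg² · (m⁴·s⁻⁴) = kg³·m⁶·s⁻⁵.
Left is kg⁴·m⁸·s⁻⁸·A⁻²; right is kg³·m⁶·s⁻⁵ — different.

No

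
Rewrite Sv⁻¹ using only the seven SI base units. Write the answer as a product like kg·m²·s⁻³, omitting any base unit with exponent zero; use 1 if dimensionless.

m⁻²·s²

Sv = m²·s⁻².
So Sv⁻¹ = m⁻²·s².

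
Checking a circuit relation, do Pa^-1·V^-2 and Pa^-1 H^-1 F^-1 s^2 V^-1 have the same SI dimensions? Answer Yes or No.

Left side:
  Pa = N/m² (pressure = force per area),
      = kg·m⁻¹·s⁻².
  So Pa⁻¹ = kg⁻¹·m·s².
  V = W/A (potential = power per current),
      = kg·m²·s⁻³·A⁻¹.
  So V⁻² = kg⁻²·m⁻⁴·s⁶·A².
  Combining: Pa⁻¹·V⁻² = (kg⁻¹·m·s²) · (kg⁻²·m⁻⁴·s⁶·A²) = kg⁻³·m⁻³·s⁸·A².
Right side:
  Pa = N/m² (pressure = force per area),
      = kg·m⁻¹·s⁻².
  So Pa⁻¹ = kg⁻¹·m·s².
  H = Wb/A (inductance = flux per current),
      = kg·m²·s⁻²·A⁻².
  So H⁻¹ = kg⁻¹·m⁻²·s²·A².
  F = C/V (capacitance = charge per voltage),
      = A·s/(kg·m²·s⁻³·A⁻¹) (substituting C and V),
      = kg⁻¹·m⁻²·s⁴·A².
  So F⁻¹ = kg·m²·s⁻⁴·A⁻².
  V = W/A (potential = power per current),
      = kg·m²·s⁻³·A⁻¹.
  So V⁻¹ = kg⁻¹·m⁻²·s³·A.
  Combining: Pa⁻¹·H⁻¹·F⁻¹·s²·V⁻¹ = (kg⁻¹·m·s²) · (kg⁻¹·m⁻²·s²·A²) · (kg·m²·s⁻⁴·A⁻²) · s² · (kg⁻¹·m⁻²·s³·A) = kg⁻²·m⁻¹·s⁵·A.
Left is kg⁻³·m⁻³·s⁸·A²; right is kg⁻²·m⁻¹·s⁵·A — different.

No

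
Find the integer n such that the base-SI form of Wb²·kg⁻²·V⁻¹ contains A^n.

-1

Wb = kg·m²·s⁻²·A⁻¹.
So Wb² = kg²·m⁴·s⁻⁴·A⁻².
V = kg·m²·s⁻³·A⁻¹.
So V⁻¹ = kg⁻¹·m⁻²·s³·A.
Combining: Wb²·kg⁻²·V⁻¹ = (kg²·m⁴·s⁻⁴·A⁻²) · kg⁻² · (kg⁻¹·m⁻²·s³·A) = kg⁻¹·m²·s⁻¹·A⁻¹.
The exponent of A is -1.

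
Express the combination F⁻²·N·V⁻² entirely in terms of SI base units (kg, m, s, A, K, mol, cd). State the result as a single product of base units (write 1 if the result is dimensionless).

kg·m·s⁻⁴·A⁻²

F = C/V (capacitance = charge per voltage),
    = A·s/(kg·m²·s⁻³·A⁻¹) (substituting C and V),
    = kg⁻¹·m⁻²·s⁴·A².
So F⁻² = kg²·m⁴·s⁻⁸·A⁻⁴.
N = kg·m/s² = kg·m·s⁻² (force = mass × acceleration).
V = W/A (potential = power per current),
    = kg·m²·s⁻³·A⁻¹.
So V⁻² = kg⁻²·m⁻⁴·s⁶·A².
Combining: F⁻²·N·V⁻² = (kg²·m⁴·s⁻⁸·A⁻⁴) · (kg·m·s⁻²) · (kg⁻²·m⁻⁴·s⁶·A²) = kg·m·s⁻⁴·A⁻².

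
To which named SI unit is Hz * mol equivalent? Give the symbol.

kat

Hz = s⁻¹.
Combining: Hz·mol = s⁻¹ · mol = s⁻¹·mol.
s⁻¹·mol is the base-SI form of the katal.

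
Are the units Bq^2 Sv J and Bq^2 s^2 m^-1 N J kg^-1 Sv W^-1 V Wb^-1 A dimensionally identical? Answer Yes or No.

Left side:
  Bq = s⁻¹.
  So Bq² = s⁻².
  Sv = m²·s⁻².
  J = kg·m²·s⁻².
  Combining: Bq²·Sv·J = s⁻² · (m²·s⁻²) · (kg·m²·s⁻²) = kg·m⁴·s⁻⁶.
Right side:
  Bq = s⁻¹.
  So Bq² = s⁻².
  N = kg·m·s⁻².
  J = kg·m²·s⁻².
  Sv = m²·s⁻².
  W = kg·m²·s⁻³.
  So W⁻¹ = kg⁻¹·m⁻²·s³.
  V = kg·m²·s⁻³·A⁻¹.
  Wb = kg·m²·s⁻²·A⁻¹.
  So Wb⁻¹ = kg⁻¹·m⁻²·s²·A.
  Combining: Bq²·s²·m⁻¹·N·J·kg⁻¹·Sv·W⁻¹·V·Wb⁻¹·A = s⁻² · s² · m⁻¹ · (kg·m·s⁻²) · (kg·m²·s⁻²) · kg⁻¹ · (m²·s⁻²) · (kg⁻¹·m⁻²·s³) · (kg·m²·s⁻³·A⁻¹) · (kg⁻¹·m⁻²·s²·A) · A = m²·s⁻⁴·A.
Left is kg·m⁴·s⁻⁶; right is m²·s⁻⁴·A — different.

No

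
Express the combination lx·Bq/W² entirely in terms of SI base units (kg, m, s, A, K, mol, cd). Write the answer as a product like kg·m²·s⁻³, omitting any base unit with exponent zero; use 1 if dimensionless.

kg⁻²·m⁻⁶·s⁵·cd

W = kg·m²·s⁻³.
So W⁻² = kg⁻²·m⁻⁴·s⁶.
lx = m⁻²·cd.
Bq = s⁻¹.
Combining: W⁻²·lx·Bq = (kg⁻²·m⁻⁴·s⁶) · (m⁻²·cd) · s⁻¹ = kg⁻²·m⁻⁶·s⁵·cd.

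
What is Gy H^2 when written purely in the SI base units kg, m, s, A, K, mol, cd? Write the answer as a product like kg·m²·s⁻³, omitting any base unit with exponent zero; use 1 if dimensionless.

Gy = J/kg (absorbed dose = energy per mass),
    = m²·s⁻².
H = Wb/A (inductance = flux per current),
    = kg·m²·s⁻²·A⁻².
So H² = kg²·m⁴·s⁻⁴·A⁻⁴.
Combining: Gy·H² = (m²·s⁻²) · (kg²·m⁴·s⁻⁴·A⁻⁴) = kg²·m⁶·s⁻⁶·A⁻⁴.

kg²·m⁶·s⁻⁶·A⁻⁴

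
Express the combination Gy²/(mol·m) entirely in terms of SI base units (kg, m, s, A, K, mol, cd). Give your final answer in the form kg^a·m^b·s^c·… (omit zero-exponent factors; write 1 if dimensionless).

Gy = J/kg (absorbed dose = energy per mass),
    = m²·s⁻².
So Gy² = m⁴·s⁻⁴.
Combining: Gy²·mol⁻¹·m⁻¹ = (m⁴·s⁻⁴) · mol⁻¹ · m⁻¹ = m³·s⁻⁴·mol⁻¹.

m³·s⁻⁴·mol⁻¹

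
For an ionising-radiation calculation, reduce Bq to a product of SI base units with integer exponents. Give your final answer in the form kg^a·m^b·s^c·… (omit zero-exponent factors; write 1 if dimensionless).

s⁻¹

Bq = s⁻¹.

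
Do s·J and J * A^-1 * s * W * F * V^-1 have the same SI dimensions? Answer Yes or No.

Left side:
  J = kg·m²·s⁻².
  Combining: s·J = s · (kg·m²·s⁻²) = kg·m²·s⁻¹.
Right side:
  J = N·m (work = force × distance),
      = kg·m²·s⁻².
  W = J/s (power = energy per time),
      = kg·m²·s⁻³.
  F = C/V (capacitance = charge per voltage),
      = A·s/(kg·m²·s⁻³·A⁻¹) (substituting C and V),
      = kg⁻¹·m⁻²·s⁴·A².
  V = W/A (potential = power per current),
      = kg·m²·s⁻³·A⁻¹.
  So V⁻¹ = kg⁻¹·m⁻²·s³·A.
  Combining: J·A⁻¹·s·W·F·V⁻¹ = (kg·m²·s⁻²) · A⁻¹ · s · (kg·m²·s⁻³) · (kg⁻¹·m⁻²·s⁴·A²) · (kg⁻¹·m⁻²·s³·A) = s³·A².
Left is kg·m²·s⁻¹; right is s³·A² — different.

No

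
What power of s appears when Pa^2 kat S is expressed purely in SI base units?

Pa = kg·m⁻¹·s⁻².
So Pa² = kg²·m⁻²·s⁻⁴.
kat = s⁻¹·mol.
S = kg⁻¹·m⁻²·s³·A².
Combining: Pa²·kat·S = (kg²·m⁻²·s⁻⁴) · (s⁻¹·mol) · (kg⁻¹·m⁻²·s³·A²) = kg·m⁻⁴·s⁻²·A²·mol.
The exponent of s is -2.

-2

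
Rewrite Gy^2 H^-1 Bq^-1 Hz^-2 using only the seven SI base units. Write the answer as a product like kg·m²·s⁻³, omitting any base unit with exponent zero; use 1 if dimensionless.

Gy = m²·s⁻².
So Gy² = m⁴·s⁻⁴.
H = kg·m²·s⁻²·A⁻².
So H⁻¹ = kg⁻¹·m⁻²·s²·A².
Bq = s⁻¹.
So Bq⁻¹ = s.
Hz = s⁻¹.
So Hz⁻² = s².
Combining: Gy²·H⁻¹·Bq⁻¹·Hz⁻² = (m⁴·s⁻⁴) · (kg⁻¹·m⁻²·s²·A²) · s · s² = kg⁻¹·m²·s·A².

kg⁻¹·m²·s·A²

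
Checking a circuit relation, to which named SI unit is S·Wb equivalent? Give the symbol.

S = kg⁻¹·m⁻²·s³·A².
Wb = kg·m²·s⁻²·A⁻¹.
Combining: S·Wb = (kg⁻¹·m⁻²·s³·A²) · (kg·m²·s⁻²·A⁻¹) = s·A.
s·A is the base-SI form of the coulomb.

C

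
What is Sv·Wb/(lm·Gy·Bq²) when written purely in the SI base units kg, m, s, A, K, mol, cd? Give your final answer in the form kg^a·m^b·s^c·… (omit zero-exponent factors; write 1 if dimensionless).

lm = cd.
So lm⁻¹ = cd⁻¹.
Sv = m²·s⁻².
Gy = m²·s⁻².
So Gy⁻¹ = m⁻²·s².
Wb = kg·m²·s⁻²·A⁻¹.
Bq = s⁻¹.
So Bq⁻² = s².
Combining: lm⁻¹·Sv·Gy⁻¹·Wb·Bq⁻² = cd⁻¹ · (m²·s⁻²) · (m⁻²·s²) · (kg·m²·s⁻²·A⁻¹) · s² = kg·m²·A⁻¹·cd⁻¹.

kg·m²·A⁻¹·cd⁻¹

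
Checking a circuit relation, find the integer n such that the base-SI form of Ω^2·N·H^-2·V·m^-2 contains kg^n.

Ω = V/A (resistance = voltage per current),
    = kg·m²·s⁻³·A⁻².
So Ω² = kg²·m⁴·s⁻⁶·A⁻⁴.
N = kg·m/s² = kg·m·s⁻² (force = mass × acceleration).
H = Wb/A (inductance = flux per current),
    = kg·m²·s⁻²·A⁻².
So H⁻² = kg⁻²·m⁻⁴·s⁴·A⁴.
V = W/A (potential = power per current),
    = kg·m²·s⁻³·A⁻¹.
Combining: Ω²·N·H⁻²·V·m⁻² = (kg²·m⁴·s⁻⁶·A⁻⁴) · (kg·m·s⁻²) · (kg⁻²·m⁻⁴·s⁴·A⁴) · (kg·m²·s⁻³·A⁻¹) · m⁻² = kg²·m·s⁻⁷·A⁻¹.
The exponent of kg is 2.

2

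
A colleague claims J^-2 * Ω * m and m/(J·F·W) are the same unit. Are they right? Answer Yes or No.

Left side:
  J = kg·m²·s⁻².
  So J⁻² = kg⁻²·m⁻⁴·s⁴.
  Ω = kg·m²·s⁻³·A⁻².
  Combining: J⁻²·Ω·m = (kg⁻²·m⁻⁴·s⁴) · (kg·m²·s⁻³·A⁻²) · m = kg⁻¹·m⁻¹·s·A⁻².
Right side:
  J = kg·m²·s⁻².
  So J⁻¹ = kg⁻¹·m⁻²·s².
  F = kg⁻¹·m⁻²·s⁴·A².
  So F⁻¹ = kg·m²·s⁻⁴·A⁻².
  W = kg·m²·s⁻³.
  So W⁻¹ = kg⁻¹·m⁻²·s³.
  Combining: J⁻¹·m·F⁻¹·W⁻¹ = (kg⁻¹·m⁻²·s²) · m · (kg·m²·s⁻⁴·A⁻²) · (kg⁻¹·m⁻²·s³) = kg⁻¹·m⁻¹·s·A⁻².
Both reduce to kg⁻¹·m⁻¹·s·A⁻².

Yes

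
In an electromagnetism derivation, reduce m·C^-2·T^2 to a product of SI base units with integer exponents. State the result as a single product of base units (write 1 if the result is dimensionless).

kg²·m·s⁻⁶·A⁻⁴

C = A·s = s·A (charge = current × time).
So C⁻² = s⁻²·A⁻².
T = Wb/m² (flux density = flux per area),
    = kg·s⁻²·A⁻¹.
So T² = kg²·s⁻⁴·A⁻².
Combining: m·C⁻²·T² = m · (s⁻²·A⁻²) · (kg²·s⁻⁴·A⁻²) = kg²·m·s⁻⁶·A⁻⁴.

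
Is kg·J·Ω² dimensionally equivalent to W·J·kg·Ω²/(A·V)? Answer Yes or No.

Yes

Left side:
  J = N·m (work = force × distance),
      = kg·m²·s⁻².
  Ω = V/A (resistance = voltage per current),
      = kg·m²·s⁻³·A⁻².
  So Ω² = kg²·m⁴·s⁻⁶·A⁻⁴.
  Combining: kg·J·Ω² = kg · (kg·m²·s⁻²) · (kg²·m⁴·s⁻⁶·A⁻⁴) = kg⁴·m⁶·s⁻⁸·A⁻⁴.
Right side:
  W = kg·m²·s⁻³.
  J = kg·m²·s⁻².
  Ω = kg·m²·s⁻³·A⁻².
  So Ω² = kg²·m⁴·s⁻⁶·A⁻⁴.
  V = kg·m²·s⁻³·A⁻¹.
  So V⁻¹ = kg⁻¹·m⁻²·s³·A.
  Combining: W·J·kg·Ω²·A⁻¹·V⁻¹ = (kg·m²·s⁻³) · (kg·m²·s⁻²) · kg · (kg²·m⁴·s⁻⁶·A⁻⁴) · A⁻¹ · (kg⁻¹·m⁻²·s³·A) = kg⁴·m⁶·s⁻⁸·A⁻⁴.
Both reduce to kg⁴·m⁶·s⁻⁸·A⁻⁴.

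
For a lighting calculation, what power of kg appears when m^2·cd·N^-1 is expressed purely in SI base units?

N = kg·m·s⁻².
So N⁻¹ = kg⁻¹·m⁻¹·s².
Combining: m²·cd·N⁻¹ = m² · cd · (kg⁻¹·m⁻¹·s²) = kg⁻¹·m·s²·cd.
The exponent of kg is -1.

-1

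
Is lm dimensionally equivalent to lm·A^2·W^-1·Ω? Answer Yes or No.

Yes

Left side:
  lm = cd·sr = cd (luminous flux; sr is dimensionless).
Right side:
  lm = cd.
  W = kg·m²·s⁻³.
  So W⁻¹ = kg⁻¹·m⁻²·s³.
  Ω = kg·m²·s⁻³·A⁻².
  Combining: lm·A²·W⁻¹·Ω = cd · A² · (kg⁻¹·m⁻²·s³) · (kg·m²·s⁻³·A⁻²) = cd.
Both reduce to cd.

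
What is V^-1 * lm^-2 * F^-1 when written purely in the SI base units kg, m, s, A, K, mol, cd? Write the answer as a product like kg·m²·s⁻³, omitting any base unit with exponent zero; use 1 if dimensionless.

V = kg·m²·s⁻³·A⁻¹.
So V⁻¹ = kg⁻¹·m⁻²·s³·A.
lm = cd.
So lm⁻² = cd⁻².
F = kg⁻¹·m⁻²·s⁴·A².
So F⁻¹ = kg·m²·s⁻⁴·A⁻².
Combining: V⁻¹·lm⁻²·F⁻¹ = (kg⁻¹·m⁻²·s³·A) · cd⁻² · (kg·m²·s⁻⁴·A⁻²) = s⁻¹·A⁻¹·cd⁻².

s⁻¹·A⁻¹·cd⁻²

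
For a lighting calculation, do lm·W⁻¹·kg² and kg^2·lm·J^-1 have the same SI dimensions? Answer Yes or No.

No

Left side:
  lm = cd.
  W = kg·m²·s⁻³.
  So W⁻¹ = kg⁻¹·m⁻²·s³.
  Combining: lm·W⁻¹·kg² = cd · (kg⁻¹·m⁻²·s³) · kg² = kg·m⁻²·s³·cd.
Right side:
  lm = cd·sr = cd (luminous flux; sr is dimensionless).
  J = N·m (work = force × distance),
      = kg·m²·s⁻².
  So J⁻¹ = kg⁻¹·m⁻²·s².
  Combining: kg²·lm·J⁻¹ = kg² · cd · (kg⁻¹·m⁻²·s²) = kg·m⁻²·s²·cd.
Left is kg·m⁻²·s³·cd; right is kg·m⁻²·s²·cd — different.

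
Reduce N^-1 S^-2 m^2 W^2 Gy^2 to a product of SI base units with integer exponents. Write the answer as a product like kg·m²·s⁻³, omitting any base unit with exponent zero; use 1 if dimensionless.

N = kg·m·s⁻².
So N⁻¹ = kg⁻¹·m⁻¹·s².
S = kg⁻¹·m⁻²·s³·A².
So S⁻² = kg²·m⁴·s⁻⁶·A⁻⁴.
W = kg·m²·s⁻³.
So W² = kg²·m⁴·s⁻⁶.
Gy = m²·s⁻².
So Gy² = m⁴·s⁻⁴.
Combining: N⁻¹·S⁻²·m²·W²·Gy² = (kg⁻¹·m⁻¹·s²) · (kg²·m⁴·s⁻⁶·A⁻⁴) · m² · (kg²·m⁴·s⁻⁶) · (m⁴·s⁻⁴) = kg³·m¹³·s⁻¹⁴·A⁻⁴.

kg³·m¹³·s⁻¹⁴·A⁻⁴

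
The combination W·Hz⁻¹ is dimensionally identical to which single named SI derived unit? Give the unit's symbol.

J

W = J/s (power = energy per time),
    = kg·m²·s⁻³.
Hz = 1/s = s⁻¹ (frequency is cycles per second).
So Hz⁻¹ = s.
Combining: W·Hz⁻¹ = (kg·m²·s⁻³) · s = kg·m²·s⁻².
kg·m²·s⁻² is the base-SI form of the joule.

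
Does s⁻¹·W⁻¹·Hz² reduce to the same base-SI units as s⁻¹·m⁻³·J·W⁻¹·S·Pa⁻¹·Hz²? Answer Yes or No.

No

Left side:
  W = kg·m²·s⁻³.
  So W⁻¹ = kg⁻¹·m⁻²·s³.
  Hz = s⁻¹.
  So Hz² = s⁻².
  Combining: s⁻¹·W⁻¹·Hz² = s⁻¹ · (kg⁻¹·m⁻²·s³) · s⁻² = kg⁻¹·m⁻².
Right side:
  J = N·m (work = force × distance),
      = kg·m²·s⁻².
  W = J/s (power = energy per time),
      = kg·m²·s⁻³.
  So W⁻¹ = kg⁻¹·m⁻²·s³.
  S = 1/Ω (conductance is reciprocal resistance),
      = kg⁻¹·m⁻²·s³·A².
  Pa = N/m² (pressure = force per area),
      = kg·m⁻¹·s⁻².
  So Pa⁻¹ = kg⁻¹·m·s².
  Hz = 1/s = s⁻¹ (frequency is cycles per second).
  So Hz² = s⁻².
  Combining: s⁻¹·m⁻³·J·W⁻¹·S·Pa⁻¹·Hz² = s⁻¹ · m⁻³ · (kg·m²·s⁻²) · (kg⁻¹·m⁻²·s³) · (kg⁻¹·m⁻²·s³·A²) · (kg⁻¹·m·s²) · s⁻² = kg⁻²·m⁻⁴·s³·A².
Left is kg⁻¹·m⁻²; right is kg⁻²·m⁻⁴·s³·A² — different.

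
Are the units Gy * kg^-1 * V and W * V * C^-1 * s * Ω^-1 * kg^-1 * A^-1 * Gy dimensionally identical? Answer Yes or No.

Yes

Left side:
  Gy = m²·s⁻².
  V = kg·m²·s⁻³·A⁻¹.
  Combining: Gy·kg⁻¹·V = (m²·s⁻²) · kg⁻¹ · (kg·m²·s⁻³·A⁻¹) = m⁴·s⁻⁵·A⁻¹.
Right side:
  W = J/s (power = energy per time),
      = kg·m²·s⁻³.
  V = W/A (potential = power per current),
      = kg·m²·s⁻³·A⁻¹.
  C = A·s = s·A (charge = current × time).
  So C⁻¹ = s⁻¹·A⁻¹.
  Ω = V/A (resistance = voltage per current),
      = kg·m²·s⁻³·A⁻².
  So Ω⁻¹ = kg⁻¹·m⁻²·s³·A².
  Gy = J/kg (absorbed dose = energy per mass),
      = m²·s⁻².
  Combining: W·V·C⁻¹·s·Ω⁻¹·kg⁻¹·A⁻¹·Gy = (kg·m²·s⁻³) · (kg·m²·s⁻³·A⁻¹) · (s⁻¹·A⁻¹) · s · (kg⁻¹·m⁻²·s³·A²) · kg⁻¹ · A⁻¹ · (m²·s⁻²) = m⁴·s⁻⁵·A⁻¹.
Both reduce to m⁴·s⁻⁵·A⁻¹.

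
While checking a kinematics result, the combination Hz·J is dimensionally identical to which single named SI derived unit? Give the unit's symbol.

Hz = s⁻¹.
J = kg·m²·s⁻².
Combining: Hz·J = s⁻¹ · (kg·m²·s⁻²) = kg·m²·s⁻³.
kg·m²·s⁻³ is the base-SI form of the watt.

W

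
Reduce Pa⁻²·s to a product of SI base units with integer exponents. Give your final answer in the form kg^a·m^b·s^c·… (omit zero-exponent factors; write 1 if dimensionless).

kg⁻²·m²·s⁵

Pa = kg·m⁻¹·s⁻².
So Pa⁻² = kg⁻²·m²·s⁴.
Combining: Pa⁻²·s = (kg⁻²·m²·s⁴) · s = kg⁻²·m²·s⁵.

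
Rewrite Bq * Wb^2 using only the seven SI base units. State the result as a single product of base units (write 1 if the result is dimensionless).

Bq = 1/s = s⁻¹ (activity is decays per second).
Wb = V·s (flux: a volt is a weber per second),
    = kg·m²·s⁻²·A⁻¹.
So Wb² = kg²·m⁴·s⁻⁴·A⁻².
Combining: Bq·Wb² = s⁻¹ · (kg²·m⁴·s⁻⁴·A⁻²) = kg²·m⁴·s⁻⁵·A⁻².

kg²·m⁴·s⁻⁵·A⁻²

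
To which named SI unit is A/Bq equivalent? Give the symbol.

Bq = 1/s = s⁻¹ (activity is decays per second).
So Bq⁻¹ = s.
Combining: Bq⁻¹·A = s · A = s·A.
s·A is the base-SI form of the coulomb.

C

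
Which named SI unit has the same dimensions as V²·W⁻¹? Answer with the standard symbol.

V = kg·m²·s⁻³·A⁻¹.
So V² = kg²·m⁴·s⁻⁶·A⁻².
W = kg·m²·s⁻³.
So W⁻¹ = kg⁻¹·m⁻²·s³.
Combining: V²·W⁻¹ = (kg²·m⁴·s⁻⁶·A⁻²) · (kg⁻¹·m⁻²·s³) = kg·m²·s⁻³·A⁻².
kg·m²·s⁻³·A⁻² is the base-SI form of the ohm.

Ω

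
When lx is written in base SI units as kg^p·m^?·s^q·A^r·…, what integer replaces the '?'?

lx = lm/m² (illuminance = luminous flux per area),
    = m⁻²·cd.
The exponent of m is -2.

-2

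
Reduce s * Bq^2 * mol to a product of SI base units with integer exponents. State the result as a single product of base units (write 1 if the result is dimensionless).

Bq = 1/s = s⁻¹ (activity is decays per second).
So Bq² = s⁻².
Combining: s·Bq²·mol = s · s⁻² · mol = s⁻¹·mol.

s⁻¹·mol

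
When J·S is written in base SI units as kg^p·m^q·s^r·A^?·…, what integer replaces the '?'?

J = kg·m²·s⁻².
S = kg⁻¹·m⁻²·s³·A².
Combining: J·S = (kg·m²·s⁻²) · (kg⁻¹·m⁻²·s³·A²) = s·A².
The exponent of A is 2.

2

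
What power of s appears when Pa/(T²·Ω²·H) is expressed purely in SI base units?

10

T = Wb/m² (flux density = flux per area),
    = kg·s⁻²·A⁻¹.
So T⁻² = kg⁻²·s⁴·A².
Ω = V/A (resistance = voltage per current),
    = kg·m²·s⁻³·A⁻².
So Ω⁻² = kg⁻²·m⁻⁴·s⁶·A⁴.
Pa = N/m² (pressure = force per area),
    = kg·m⁻¹·s⁻².
H = Wb/A (inductance = flux per current),
    = kg·m²·s⁻²·A⁻².
So H⁻¹ = kg⁻¹·m⁻²·s²·A².
Combining: T⁻²·Ω⁻²·Pa·H⁻¹ = (kg⁻²·s⁴·A²) · (kg⁻²·m⁻⁴·s⁶·A⁴) · (kg·m⁻¹·s⁻²) · (kg⁻¹·m⁻²·s²·A²) = kg⁻⁴·m⁻⁷·s¹⁰·A⁸.
The exponent of s is 10.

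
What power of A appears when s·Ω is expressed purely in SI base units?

Ω = V/A (resistance = voltage per current),
    = kg·m²·s⁻³·A⁻².
Combining: s·Ω = s · (kg·m²·s⁻³·A⁻²) = kg·m²·s⁻²·A⁻².
The exponent of A is -2.

-2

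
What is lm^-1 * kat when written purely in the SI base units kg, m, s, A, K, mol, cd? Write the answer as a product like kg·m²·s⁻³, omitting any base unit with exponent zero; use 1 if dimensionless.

s⁻¹·mol·cd⁻¹

lm = cd·sr = cd (luminous flux; sr is dimensionless).
So lm⁻¹ = cd⁻¹.
kat = mol/s = s⁻¹·mol (catalytic activity).
Combining: lm⁻¹·kat = cd⁻¹ · (s⁻¹·mol) = s⁻¹·mol·cd⁻¹.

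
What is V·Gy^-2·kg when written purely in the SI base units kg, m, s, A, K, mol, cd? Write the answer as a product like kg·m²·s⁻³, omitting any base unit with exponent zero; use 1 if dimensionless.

V = W/A (potential = power per current),
    = kg·m²·s⁻³·A⁻¹.
Gy = J/kg (absorbed dose = energy per mass),
    = m²·s⁻².
So Gy⁻² = m⁻⁴·s⁴.
Combining: V·Gy⁻²·kg = (kg·m²·s⁻³·A⁻¹) · (m⁻⁴·s⁴) · kg = kg²·m⁻²·s·A⁻¹.

kg²·m⁻²·s·A⁻¹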